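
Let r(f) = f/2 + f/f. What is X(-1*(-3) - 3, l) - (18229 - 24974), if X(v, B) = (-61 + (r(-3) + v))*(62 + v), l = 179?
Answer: 2932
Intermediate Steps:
r(f) = 1 + f/2 (r(f) = f*(½) + 1 = f/2 + 1 = 1 + f/2)
X(v, B) = (62 + v)*(-123/2 + v) (X(v, B) = (-61 + ((1 + (½)*(-3)) + v))*(62 + v) = (-61 + ((1 - 3/2) + v))*(62 + v) = (-61 + (-½ + v))*(62 + v) = (-123/2 + v)*(62 + v) = (62 + v)*(-123/2 + v))
X(-1*(-3) - 3, l) - (18229 - 24974) = (-3813 + (-1*(-3) - 3)² + (-1*(-3) - 3)/2) - (18229 - 24974) = (-3813 + (3 - 3)² + (3 - 3)/2) - 1*(-6745) = (-3813 + 0² + (½)*0) + 6745 = (-3813 + 0 + 0) + 6745 = -3813 + 6745 = 2932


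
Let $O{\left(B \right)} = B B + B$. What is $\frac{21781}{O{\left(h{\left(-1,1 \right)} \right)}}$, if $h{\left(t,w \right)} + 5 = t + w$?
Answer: $\frac{21781}{20} \approx 1089.1$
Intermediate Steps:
$h{\left(t,w \right)} = -5 + t + w$ ($h{\left(t,w \right)} = -5 + \left(t + w\right) = -5 + t + w$)
$O{\left(B \right)} = B + B^{2}$ ($O{\left(B \right)} = B^{2} + B = B + B^{2}$)
$\frac{21781}{O{\left(h{\left(-1,1 \right)} \right)}} = \frac{21781}{\left(-5 - 1 + 1\right) \left(1 - 5\right)} = \frac{21781}{\left(-5\right) \left(1 - 5\right)} = \frac{21781}{\left(-5\right) \left(-4\right)} = \frac{21781}{20}$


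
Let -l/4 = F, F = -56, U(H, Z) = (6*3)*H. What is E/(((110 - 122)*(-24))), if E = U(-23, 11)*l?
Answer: -322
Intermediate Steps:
U(H, Z) = 18*H
l = 224 (l = -4*(-56) = 224)
E = -92736 (E = (18*(-23))*224 = -414*224 = -92736)
E/(((110 - 122)*(-24))) = -92736*(-1/(24*(110 - 122))) = -92736/((-12*(-24))) = -92736/288 = -92736*1/288 = -322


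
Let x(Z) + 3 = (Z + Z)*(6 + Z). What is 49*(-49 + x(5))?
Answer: 2842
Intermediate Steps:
x(Z) = -3 + 2*Z*(6 + Z) (x(Z) = -3 + (Z + Z)*(6 + Z) = -3 + (2*Z)*(6 + Z) = -3 + 2*Z*(6 + Z))
49*(-49 + x(5)) = 49*(-49 + (-3 + 2*5² + 12*5)) = 49*(-49 + (-3 + 2*25 + 60)) = 49*(-49 + (-3 + 50 + 60)) = 49*(-49 + 107) = 49*58 = 2842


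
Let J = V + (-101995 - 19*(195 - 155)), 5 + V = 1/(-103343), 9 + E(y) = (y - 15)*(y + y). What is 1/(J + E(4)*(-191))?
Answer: -103343/8704890920 ≈ -1.1872e-5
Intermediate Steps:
E(y) = -9 + 2*y*(-15 + y) (E(y) = -9 + (y - 15)*(y + y) = -9 + (-15 + y)*(2*y) = -9 + 2*y*(-15 + y))
V = -516716/103343 (V = -5 + 1/(-103343) = -5 - 1/103343 = -516716/103343 ≈ -5.0000)
J = -10619526681/103343 (J = -516716/103343 + (-101995 - 19*(195 - 155)) = -516716/103343 + (-101995 - 19*40) = -516716/103343 + (-101995 - 760) = -516716/103343 - 102755 = -10619526681/103343 ≈ -1.0276e+5)
1/(J + E(4)*(-191)) = 1/(-10619526681/103343 + (-9 - 30*4 + 2*4²)*(-191)) = 1/(-10619526681/103343 + (-9 - 120 + 2*16)*(-191)) = 1/(-10619526681/103343 + (-9 - 120 + 32)*(-191)) = 1/(-10619526681/103343 - 97*(-191)) = 1/(-10619526681/103343 + 18527) = 1/(-8704890920/103343) = -103343/8704890920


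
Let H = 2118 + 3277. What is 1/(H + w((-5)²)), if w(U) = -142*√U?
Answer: 1/4685 ≈ 0.00021345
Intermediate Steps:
H = 5395
1/(H + w((-5)²)) = 1/(5395 - 142*√((-5)²)) = 1/(5395 - 142*√25) = 1/(5395 - 142*5) = 1/(5395 - 710) = 1/4685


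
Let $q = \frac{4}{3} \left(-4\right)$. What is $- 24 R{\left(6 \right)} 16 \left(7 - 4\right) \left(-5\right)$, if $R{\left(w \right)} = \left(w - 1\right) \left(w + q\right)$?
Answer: $19200$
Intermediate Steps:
$q = - \frac{16}{3}$ ($q = 4 \cdot \frac{1}{3} \left(-4\right) = \frac{4}{3} \left(-4\right) = - \frac{16}{3} \approx -5.3333$)
$R{\left(w \right)} = \left(-1 + w\right) \left(- \frac{16}{3} + w\right)$ ($R{\left(w \right)} = \left(w - 1\right) \left(w - \frac{16}{3}\right) = \left(-1 + w\right) \left(- \frac{16}{3} + w\right)$)
$- 24 R{\left(6 \right)} 16 \left(7 - 4\right) \left(-5\right) = - 24 \left(\frac{16}{3} + 6^{2} - 38\right) 16 \left(7 - 4\right) \left(-5\right) = - 24 \left(\frac{16}{3} + 36 - 38\right) 16 \cdot 3 \left(-5\right) = \left(-24\right) \frac{10}{3} \cdot 16 \left(-15\right) = \left(-80\right) 16 \left(-15\right) = \left(-1280\right) \left(-15\right) = 19200$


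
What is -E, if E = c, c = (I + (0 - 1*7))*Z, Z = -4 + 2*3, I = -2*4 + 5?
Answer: 20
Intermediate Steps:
I = -3 (I = -8 + 5 = -3)
Z = 2 (Z = -4 + 6 = 2)
c = -20 (c = (-3 + (0 - 1*7))*2 = (-3 + (0 - 7))*2 = (-3 - 7)*2 = -10*2 = -20)
E = -20
-E = -1*(-20) = 20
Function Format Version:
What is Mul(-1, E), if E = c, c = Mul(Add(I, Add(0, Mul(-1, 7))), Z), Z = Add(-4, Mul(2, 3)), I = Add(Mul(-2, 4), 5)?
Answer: 20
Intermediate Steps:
I = -3 (I = Add(-8, 5) = -3)
Z = 2 (Z = Add(-4, 6) = 2)
c = -20 (c = Mul(Add(-3, Add(0, Mul(-1, 7))), 2) = Mul(Add(-3, Add(0, -7)), 2) = Mul(Add(-3, -7), 2) = Mul(-10, 2) = -20)
E = -20
Mul(-1, E) = Mul(-1, -20) = 20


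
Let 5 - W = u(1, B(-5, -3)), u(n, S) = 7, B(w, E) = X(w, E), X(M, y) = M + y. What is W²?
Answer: 4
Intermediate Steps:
B(w, E) = E + w (B(w, E) = w + E = E + w)
W = -2 (W = 5 - 1*7 = 5 - 7 = -2)
W² = (-2)² = 4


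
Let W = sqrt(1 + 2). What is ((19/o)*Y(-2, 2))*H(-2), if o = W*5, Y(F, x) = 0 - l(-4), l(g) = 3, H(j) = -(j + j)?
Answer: -76*sqrt(3)/5 ≈ -26.327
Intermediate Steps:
H(j) = -2*j
Y(F, x) = -3 (Y(F, x) = 0 - 1*3 = 0 - 3 = -3)
W = sqrt(3) ≈ 1.7320
o = 5*sqrt(3) (o = sqrt(3)*5 = 5*sqrt(3) ≈ 8.6602)
((19/o)*Y(-2, 2))*H(-2) = ((19/((5*sqrt(3))))*(-3))*(-2*(-2)) = ((19*(sqrt(3)/15))*(-3))*4 = ((19*sqrt(3)/15)*(-3))*4 = -19*sqrt(3)/5*4 = -76*sqrt(3)/5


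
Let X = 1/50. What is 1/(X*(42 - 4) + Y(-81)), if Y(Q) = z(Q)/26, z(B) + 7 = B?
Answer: -325/853 ≈ -0.38101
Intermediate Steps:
z(B) = -7 + B
X = 1/50 ≈ 0.020000
Y(Q) = -7/26 + Q/26 (Y(Q) = (-7 + Q)/26 = (-7 + Q)*(1/26) = -7/26 + Q/26)
1/(X*(42 - 4) + Y(-81)) = 1/((42 - 4)/50 + (-7/26 + (1/26)*(-81))) = 1/((1/50)*38 + (-7/26 - 81/26)) = 1/(19/25 - 44/13) = 1/(-853/325) = -325/853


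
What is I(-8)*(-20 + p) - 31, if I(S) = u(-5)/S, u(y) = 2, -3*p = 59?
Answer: -253/12 ≈ -21.083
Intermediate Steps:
p = -59/3 (p = -⅓*59 = -59/3 ≈ -19.667)
I(S) = 2/S
I(-8)*(-20 + p) - 31 = (2/(-8))*(-20 - 59/3) - 31 = (2*(-⅛))*(-119/3) - 31 = -¼*(-119/3) - 31 = 119/12 - 31 = -253/12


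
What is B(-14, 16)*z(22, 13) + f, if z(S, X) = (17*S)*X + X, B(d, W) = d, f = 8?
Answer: -68242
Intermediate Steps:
z(S, X) = X + 17*S*X (z(S, X) = 17*S*X + X = X + 17*S*X)
B(-14, 16)*z(22, 13) + f = -182*(1 + 17*22) + 8 = -182*(1 + 374) + 8 = -182*375 + 8 = -14*4875 + 8 = -68250 + 8 = -68242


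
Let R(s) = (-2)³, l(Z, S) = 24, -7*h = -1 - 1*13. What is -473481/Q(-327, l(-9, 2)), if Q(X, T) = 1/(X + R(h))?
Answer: 158616135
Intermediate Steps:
h = 2 (h = -(-1 - 1*13)/7 = -(-1 - 13)/7 = -⅐*(-14) = 2)
R(s) = -8
Q(X, T) = 1/(-8 + X) (Q(X, T) = 1/(X - 8) = 1/(-8 + X))
-473481/Q(-327, l(-9, 2)) = -473481/(1/(-8 - 327)) = -473481/(1/(-335)) = -473481/(-1/335) = -473481*(-335) = 158616135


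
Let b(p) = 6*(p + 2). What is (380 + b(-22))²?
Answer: 67600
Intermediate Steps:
b(p) = 12 + 6*p (b(p) = 6*(2 + p) = 12 + 6*p)
(380 + b(-22))² = (380 + (12 + 6*(-22)))² = (380 + (12 - 132))² = (380 - 120)² = 260² = 67600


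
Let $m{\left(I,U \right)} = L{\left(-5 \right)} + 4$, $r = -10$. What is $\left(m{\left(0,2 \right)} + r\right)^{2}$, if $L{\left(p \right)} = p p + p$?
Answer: $196$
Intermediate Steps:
$L{\left(p \right)} = p + p^{2}$ ($L{\left(p \right)} = p^{2} + p = p + p^{2}$)
$m{\left(I,U \right)} = 24$ ($m{\left(I,U \right)} = - 5 \left(1 - 5\right) + 4 = \left(-5\right) \left(-4\right) + 4 = 20 + 4 = 24$)
$\left(m{\left(0,2 \right)} + r\right)^{2} = \left(24 - 10\right)^{2} = 14^{2} = 196$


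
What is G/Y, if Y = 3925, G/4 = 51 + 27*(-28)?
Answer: -564/785 ≈ -0.71847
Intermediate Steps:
G = -2820 (G = 4*(51 + 27*(-28)) = 4*(51 - 756) = 4*(-705) = -2820)
G/Y = -2820/3925 = -2820*1/3925 = -564/785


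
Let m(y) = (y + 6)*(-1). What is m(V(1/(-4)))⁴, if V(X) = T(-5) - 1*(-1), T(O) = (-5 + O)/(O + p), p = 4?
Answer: 83521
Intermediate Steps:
T(O) = (-5 + O)/(4 + O) (T(O) = (-5 + O)/(O + 4) = (-5 + O)/(4 + O))
V(X) = 11 (V(X) = (-5 - 5)/(4 - 5) - 1*(-1) = -10/(-1) + 1 = -1*(-10) + 1 = 10 + 1 = 11)
m(y) = -6 - y (m(y) = (6 + y)*(-1) = -6 - y)
m(V(1/(-4)))⁴ = (-6 - 1*11)⁴ = (-6 - 11)⁴ = (-17)⁴ = 83521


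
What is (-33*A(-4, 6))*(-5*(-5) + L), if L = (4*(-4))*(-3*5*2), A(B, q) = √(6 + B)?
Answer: -16665*√2 ≈ -23568.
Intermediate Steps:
L = 480 (L = -(-240)*2 = -16*(-30) = 480)
(-33*A(-4, 6))*(-5*(-5) + L) = (-33*√(6 - 4))*(-5*(-5) + 480) = (-33*√2)*(25 + 480) = -33*√2*505 = -16665*√2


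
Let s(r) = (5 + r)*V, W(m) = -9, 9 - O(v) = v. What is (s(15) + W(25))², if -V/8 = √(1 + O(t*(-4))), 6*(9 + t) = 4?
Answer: -1791757/3 + 960*I*√210 ≈ -5.9725e+5 + 13912.0*I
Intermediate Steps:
t = -25/3 (t = -9 + (⅙)*4 = -9 + ⅔ = -25/3 ≈ -8.3333)
O(v) = 9 - v
V = -8*I*√210/3 (V = -8*√(1 + (9 - (-25)*(-4)/3)) = -8*√(1 + (9 - 1*100/3)) = -8*√(1 + (9 - 100/3)) = -8*√(1 - 73/3) = -8*I*√210/3 ≈ -38.644*I)
s(r) = -8*I*√210*(5 + r)/3 (s(r) = (5 + r)*(-8*I*√210/3) = -8*I*√210*(5 + r)/3)
(s(15) + W(25))² = (8*I*√210*(-5 - 1*15)/3 - 9)² = (8*I*√210*(-5 - 15)/3 - 9)² = ((8/3)*I*√210*(-20) - 9)² = (-160*I*√210/3 - 9)² = (-9 - 160*I*√210/3)²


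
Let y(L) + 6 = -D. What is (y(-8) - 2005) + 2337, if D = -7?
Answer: 333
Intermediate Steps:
y(L) = 1 (y(L) = -6 - 1*(-7) = -6 + 7 = 1)
(y(-8) - 2005) + 2337 = (1 - 2005) + 2337 = -2004 + 2337 = 333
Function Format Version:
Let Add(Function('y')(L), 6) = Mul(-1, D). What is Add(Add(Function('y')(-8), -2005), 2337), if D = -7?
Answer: 333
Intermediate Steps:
Function('y')(L) = 1 (Function('y')(L) = Add(-6, Mul(-1, -7)) = Add(-6, 7) = 1)
Add(Add(Function('y')(-8), -2005), 2337) = Add(Add(1, -2005), 2337) = Add(-2004, 2337) = 333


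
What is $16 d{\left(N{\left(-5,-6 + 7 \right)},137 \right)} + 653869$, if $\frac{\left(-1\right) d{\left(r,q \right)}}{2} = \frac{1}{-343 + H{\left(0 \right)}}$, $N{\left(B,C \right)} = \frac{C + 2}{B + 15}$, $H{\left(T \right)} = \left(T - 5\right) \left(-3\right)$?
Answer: $\frac{26808633}{41} \approx 6.5387 \cdot 10^{5}$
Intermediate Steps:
$H{\left(T \right)} = 15 - 3 T$ ($H{\left(T \right)} = \left(-5 + T\right) \left(-3\right) = 15 - 3 T$)
$N{\left(B,C \right)} = \frac{2 + C}{15 + B}$
$d{\left(r,q \right)} = \frac{1}{164}$ ($d{\left(r,q \right)} = - \frac{2}{-343 + \left(15 - 0\right)} = - \frac{2}{-343 + \left(15 + 0\right)} = - \frac{2}{-343 + 15} = - \frac{2}{-328} = \left(-2\right) \left(- \frac{1}{328}\right) = \frac{1}{164}$)
$16 d{\left(N{\left(-5,-6 + 7 \right)},137 \right)} + 653869 = 16 \cdot \frac{1}{164} + 653869 = \frac{4}{41} + 653869 = \frac{26808633}{41}$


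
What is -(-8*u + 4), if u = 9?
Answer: 68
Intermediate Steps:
-(-8*u + 4) = -(-8*9 + 4) = -(-72 + 4) = -1*(-68) = 68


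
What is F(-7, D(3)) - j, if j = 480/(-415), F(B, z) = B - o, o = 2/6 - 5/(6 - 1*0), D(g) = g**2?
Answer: -887/166 ≈ -5.3434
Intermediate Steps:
o = -1/2 (o = 2*(1/6) - 5/(6 + 0) = 1/3 - 5/6 = -1/2 ≈ -0.50000)
F(B, z) = 1/2 + B (F(B, z) = B - 1*(-1/2) = B + 1/2 = 1/2 + B)
j = -96/83 (j = 480*(-1/415) = -96/83 ≈ -1.1566)
F(-7, D(3)) - j = (1/2 - 7) - 1*(-96/83) = -13/2 + 96/83 = -887/166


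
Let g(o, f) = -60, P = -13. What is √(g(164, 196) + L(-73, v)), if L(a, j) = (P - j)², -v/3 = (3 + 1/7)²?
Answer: √520165/49 ≈ 14.719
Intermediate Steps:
v = -1452/49 (v = -3*(3 + 1/7)² = -3*(3 + ⅐)² = -3*(22/7)² = -3*484/49 = -1452/49 ≈ -29.633)
L(a, j) = (-13 - j)²
√(g(164, 196) + L(-73, v)) = √(-60 + (13 - 1452/49)²) = √(-60 + (-815/49)²) = √(-60 + 664225/2401) = √(520165/2401) = √520165/49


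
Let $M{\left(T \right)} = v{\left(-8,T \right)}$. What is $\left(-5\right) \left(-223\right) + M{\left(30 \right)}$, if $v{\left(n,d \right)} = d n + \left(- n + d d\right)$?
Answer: $1783$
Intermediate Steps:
$v{\left(n,d \right)} = d^{2} - n + d n$ ($v{\left(n,d \right)} = d n + \left(- n + d^{2}\right) = d n + \left(d^{2} - n\right) = d^{2} - n + d n$)
$M{\left(T \right)} = 8 + T^{2} - 8 T$ ($M{\left(T \right)} = T^{2} - -8 + T \left(-8\right) = T^{2} + 8 - 8 T = 8 + T^{2} - 8 T$)
$\left(-5\right) \left(-223\right) + M{\left(30 \right)} = \left(-5\right) \left(-223\right) + \left(8 + 30^{2} - 240\right) = 1115 + \left(8 + 900 - 240\right) = 1115 + 668 = 1783$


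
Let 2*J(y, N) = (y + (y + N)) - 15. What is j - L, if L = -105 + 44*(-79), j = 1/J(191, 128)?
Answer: 1772597/495 ≈ 3581.0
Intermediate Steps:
J(y, N) = -15/2 + y + N/2 (J(y, N) = ((y + (y + N)) - 15)/2 = ((y + (N + y)) - 15)/2 = ((N + 2*y) - 15)/2 = (-15 + N + 2*y)/2 = -15/2 + y + N/2)
j = 2/495 (j = 1/(-15/2 + 191 + (1/2)*128) = 1/(-15/2 + 191 + 64) = 1/(495/2) = 2/495 ≈ 0.0040404)
L = -3581 (L = -105 - 3476 = -3581)
j - L = 2/495 - 1*(-3581) = 2/495 + 3581 = 1772597/495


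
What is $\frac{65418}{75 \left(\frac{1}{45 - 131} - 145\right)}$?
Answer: $- \frac{1875316}{311775} \approx -6.015$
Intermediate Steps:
$\frac{65418}{75 \left(\frac{1}{45 - 131} - 145\right)} = \frac{65418}{75 \left(\frac{1}{-86} - 145\right)} = \frac{65418}{75 \left(- \frac{1}{86} - 145\right)} = \frac{65418}{75 \left(- \frac{12471}{86}\right)} = \frac{65418}{- \frac{935325}{86}} = 65418 \left(- \frac{86}{935325}\right) = - \frac{1875316}{311775}$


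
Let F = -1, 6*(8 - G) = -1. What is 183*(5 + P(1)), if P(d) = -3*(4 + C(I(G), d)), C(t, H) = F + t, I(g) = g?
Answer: -10431/2 ≈ -5215.5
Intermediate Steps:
G = 49/6 (G = 8 - 1/6*(-1) = 8 + 1/6 = 49/6 ≈ 8.1667)
C(t, H) = -1 + t
P(d) = -67/2 (P(d) = -3*(4 + (-1 + 49/6)) = -3*(4 + 43/6) = -3*67/6 = -67/2)
183*(5 + P(1)) = 183*(5 - 67/2) = 183*(-57/2) = -10431/2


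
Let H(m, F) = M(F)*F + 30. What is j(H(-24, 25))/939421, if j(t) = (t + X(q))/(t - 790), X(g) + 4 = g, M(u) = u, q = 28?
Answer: -97/18117405 ≈ -5.3540e-6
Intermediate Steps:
X(g) = -4 + g
H(m, F) = 30 + F² (H(m, F) = F*F + 30 = F² + 30 = 30 + F²)
j(t) = (24 + t)/(-790 + t) (j(t) = (t + (-4 + 28))/(t - 790) = (t + 24)/(-790 + t) = (24 + t)/(-790 + t))
j(H(-24, 25))/939421 = ((24 + (30 + 25²))/(-790 + (30 + 25²)))/939421 = ((24 + (30 + 625))/(-790 + (30 + 625)))*(1/939421) = ((24 + 655)/(-790 + 655))*(1/939421) = (679/(-135))*(1/939421) = -1/135*679*(1/939421) = -679/135*1/939421 = -97/18117405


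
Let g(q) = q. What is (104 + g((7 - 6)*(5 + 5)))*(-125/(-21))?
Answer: 4750/7 ≈ 678.57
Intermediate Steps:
(104 + g((7 - 6)*(5 + 5)))*(-125/(-21)) = (104 + (7 - 6)*(5 + 5))*(-125/(-21)) = (104 + 1*10)*(-125*(-1/21)) = (104 + 10)*(125/21) = 114*(125/21) = 4750/7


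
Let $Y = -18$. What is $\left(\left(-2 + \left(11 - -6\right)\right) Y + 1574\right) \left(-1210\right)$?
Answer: $-1577840$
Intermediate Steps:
$\left(\left(-2 + \left(11 - -6\right)\right) Y + 1574\right) \left(-1210\right) = \left(\left(-2 + \left(11 - -6\right)\right) \left(-18\right) + 1574\right) \left(-1210\right) = \left(\left(-2 + \left(11 + 6\right)\right) \left(-18\right) + 1574\right) \left(-1210\right) = \left(\left(-2 + 17\right) \left(-18\right) + 1574\right) \left(-1210\right) = \left(15 \left(-18\right) + 1574\right) \left(-1210\right) = \left(-270 + 1574\right) \left(-1210\right) = 1304 \left(-1210\right) = -1577840$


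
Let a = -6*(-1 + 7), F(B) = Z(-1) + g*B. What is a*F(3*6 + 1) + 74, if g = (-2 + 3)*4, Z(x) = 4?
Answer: -2806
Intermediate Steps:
g = 4 (g = 1*4 = 4)
F(B) = 4 + 4*B
a = -36 (a = -6*6 = -36)
a*F(3*6 + 1) + 74 = -36*(4 + 4*(3*6 + 1)) + 74 = -36*(4 + 4*(18 + 1)) + 74 = -36*(4 + 4*19) + 74 = -36*(4 + 76) + 74 = -36*80 + 74 = -2880 + 74 = -2806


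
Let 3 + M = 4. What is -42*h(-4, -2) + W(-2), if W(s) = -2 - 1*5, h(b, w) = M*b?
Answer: 161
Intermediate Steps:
M = 1 (M = -3 + 4 = 1)
h(b, w) = b (h(b, w) = 1*b = b)
W(s) = -7 (W(s) = -2 - 5 = -7)
-42*h(-4, -2) + W(-2) = -42*(-4) - 7 = 168 - 7 = 161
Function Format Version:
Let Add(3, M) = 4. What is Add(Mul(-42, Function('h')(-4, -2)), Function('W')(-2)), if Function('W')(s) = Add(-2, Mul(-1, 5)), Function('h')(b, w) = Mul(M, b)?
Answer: 161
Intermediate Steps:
M = 1 (M = Add(-3, 4) = 1)
Function('h')(b, w) = b (Function('h')(b, w) = Mul(1, b) = b)
Function('W')(s) = -7 (Function('W')(s) = Add(-2, -5) = -7)
Add(Mul(-42, Function('h')(-4, -2)), Function('W')(-2)) = Add(Mul(-42, -4), -7) = Add(168, -7) = 161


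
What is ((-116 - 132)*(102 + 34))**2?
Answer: 1137577984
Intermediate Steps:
((-116 - 132)*(102 + 34))**2 = (-248*136)**2 = (-33728)**2 = 1137577984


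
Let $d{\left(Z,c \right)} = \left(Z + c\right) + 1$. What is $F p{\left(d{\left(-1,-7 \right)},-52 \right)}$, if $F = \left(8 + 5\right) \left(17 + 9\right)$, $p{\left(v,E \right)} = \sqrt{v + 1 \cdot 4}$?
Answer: $338 i \sqrt{3} \approx 585.43 i$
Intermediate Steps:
$d{\left(Z,c \right)} = 1 + Z + c$
$p{\left(v,E \right)} = \sqrt{4 + v}$ ($p{\left(v,E \right)} = \sqrt{v + 4} = \sqrt{4 + v}$)
$F = 338$ ($F = 13 \cdot 26 = 338$)
$F p{\left(d{\left(-1,-7 \right)},-52 \right)} = 338 \sqrt{4 - 7} = 338 \sqrt{-3} = 338 i \sqrt{3}$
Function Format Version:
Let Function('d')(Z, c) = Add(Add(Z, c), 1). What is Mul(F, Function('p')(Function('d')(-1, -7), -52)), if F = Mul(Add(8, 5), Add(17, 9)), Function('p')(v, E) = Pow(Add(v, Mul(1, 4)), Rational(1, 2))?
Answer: Mul(338, I, Pow(3, Rational(1, 2))) ≈ Mul(585.43, I)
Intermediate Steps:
Function('d')(Z, c) = Add(1, Z, c)
Function('p')(v, E) = Pow(Add(4, v), Rational(1, 2)) (Function('p')(v, E) = Pow(Add(v, 4), Rational(1, 2)) = Pow(Add(4, v), Rational(1, 2)))
F = 338 (F = Mul(13, 26) = 338)
Mul(F, Function('p')(Function('d')(-1, -7), -52)) = Mul(338, Pow(Add(4, Add(1, -1, -7)), Rational(1, 2))) = Mul(338, Pow(Add(4, -7), Rational(1, 2))) = Mul(338, Pow(-3, Rational(1, 2))) = Mul(338, Mul(I, Pow(3, Rational(1, 2)))) = Mul(338, I, Pow(3, Rational(1, 2)))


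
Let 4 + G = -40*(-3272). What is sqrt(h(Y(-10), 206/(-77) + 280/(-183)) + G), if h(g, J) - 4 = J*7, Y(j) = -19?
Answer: sqrt(530228592366)/2013 ≈ 361.73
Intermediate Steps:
G = 130876 (G = -4 - 40*(-3272) = -4 + 130880 = 130876)
h(g, J) = 4 + 7*J (h(g, J) = 4 + J*7 = 4 + 7*J)
sqrt(h(Y(-10), 206/(-77) + 280/(-183)) + G) = sqrt((4 + 7*(206/(-77) + 280/(-183))) + 130876) = sqrt((4 + 7*(206*(-1/77) + 280*(-1/183))) + 130876) = sqrt((4 + 7*(-206/77 - 280/183)) + 130876) = sqrt((4 + 7*(-59258/14091)) + 130876) = sqrt((4 - 59258/2013) + 130876) = sqrt(-51206/2013 + 130876) = sqrt(263402182/2013) = sqrt(530228592366)/2013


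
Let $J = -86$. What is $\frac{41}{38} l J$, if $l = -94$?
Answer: $\frac{165722}{19} \approx 8722.2$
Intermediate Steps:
$\frac{41}{38} l J = \frac{41}{38} \left(-94\right) \left(-86\right) = \left(- \frac{1927}{19}\right) \left(-86\right) = \frac{165722}{19}$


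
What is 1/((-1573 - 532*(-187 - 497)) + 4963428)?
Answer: 1/5325743 ≈ 1.8777e-7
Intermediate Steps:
1/((-1573 - 532*(-187 - 497)) + 4963428) = 1/((-1573 - 532*(-684)) + 4963428) = 1/((-1573 + 363888) + 4963428) = 1/(362315 + 4963428) = 1/5325743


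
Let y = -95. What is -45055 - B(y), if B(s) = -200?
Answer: -44855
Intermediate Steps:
-45055 - B(y) = -45055 - 1*(-200) = -45055 + 200 = -44855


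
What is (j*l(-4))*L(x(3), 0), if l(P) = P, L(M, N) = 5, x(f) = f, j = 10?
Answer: -200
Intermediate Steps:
(j*l(-4))*L(x(3), 0) = (10*(-4))*5 = -40*5 = -200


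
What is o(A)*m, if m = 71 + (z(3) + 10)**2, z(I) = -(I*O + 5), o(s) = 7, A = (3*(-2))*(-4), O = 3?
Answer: 609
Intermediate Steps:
A = 24 (A = -6*(-4) = 24)
z(I) = -5 - 3*I (z(I) = -(I*3 + 5) = -(3*I + 5) = -(5 + 3*I) = -5 - 3*I)
m = 87 (m = 71 + ((-5 - 3*3) + 10)**2 = 71 + ((-5 - 9) + 10)**2 = 71 + (-14 + 10)**2 = 71 + (-4)**2 = 71 + 16 = 87)
o(A)*m = 7*87 = 609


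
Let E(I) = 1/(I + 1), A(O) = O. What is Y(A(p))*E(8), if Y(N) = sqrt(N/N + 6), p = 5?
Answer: sqrt(7)/9 ≈ 0.29397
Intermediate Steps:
Y(N) = sqrt(7) (Y(N) = sqrt(1 + 6) = sqrt(7))
E(I) = 1/(1 + I)
Y(A(p))*E(8) = sqrt(7)/(1 + 8) = sqrt(7)/9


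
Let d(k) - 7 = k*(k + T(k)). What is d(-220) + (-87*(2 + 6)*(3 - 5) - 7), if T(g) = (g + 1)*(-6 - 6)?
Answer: -528368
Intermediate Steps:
T(g) = -12 - 12*g (T(g) = (1 + g)*(-12) = -12 - 12*g)
d(k) = 7 + k*(-12 - 11*k) (d(k) = 7 + k*(k + (-12 - 12*k)) = 7 + k*(-12 - 11*k))
d(-220) + (-87*(2 + 6)*(3 - 5) - 7) = (7 - 12*(-220) - 11*(-220)²) + (-87*(2 + 6)*(3 - 5) - 7) = (7 + 2640 - 11*48400) + (-696*(-2) - 7) = (7 + 2640 - 532400) + (-87*(-16) - 7) = -529753 + (1392 - 7) = -529753 + 1385 = -528368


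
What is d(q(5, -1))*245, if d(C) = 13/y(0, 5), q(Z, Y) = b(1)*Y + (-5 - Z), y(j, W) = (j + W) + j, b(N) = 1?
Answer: 637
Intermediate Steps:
y(j, W) = W + 2*j (y(j, W) = (W + j) + j = W + 2*j)
q(Z, Y) = -5 + Y - Z (q(Z, Y) = 1*Y + (-5 - Z) = Y + (-5 - Z) = -5 + Y - Z)
d(C) = 13/5 (d(C) = 13/(5 + 2*0) = 13/(5 + 0) = 13/5)
d(q(5, -1))*245 = (13/5)*245 = 637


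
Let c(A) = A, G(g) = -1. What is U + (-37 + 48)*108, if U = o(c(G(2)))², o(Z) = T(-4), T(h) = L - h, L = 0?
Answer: 1204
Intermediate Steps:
T(h) = -h (T(h) = 0 - h = -h)
o(Z) = 4 (o(Z) = -1*(-4) = 4)
U = 16 (U = 4² = 16)
U + (-37 + 48)*108 = 16 + (-37 + 48)*108 = 16 + 11*108 = 16 + 1188 = 1204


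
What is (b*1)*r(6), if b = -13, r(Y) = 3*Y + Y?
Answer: -312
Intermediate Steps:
r(Y) = 4*Y
(b*1)*r(6) = (-13*1)*(4*6) = -13*24 = -312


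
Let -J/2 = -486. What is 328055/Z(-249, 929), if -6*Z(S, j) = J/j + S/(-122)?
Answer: -14872439036/23327 ≈ -6.3756e+5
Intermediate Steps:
J = 972 (J = -2*(-486) = 972)
Z(S, j) = -162/j + S/732 (Z(S, j) = -(972/j + S/(-122))/6 = -(972/j + S*(-1/122))/6 = -(972/j - S/122)/6 = -162/j + S/732)
328055/Z(-249, 929) = 328055/(-162/929 + (1/732)*(-249)) = 328055/(-162*1/929 - 83/244) = 328055/(-162/929 - 83/244) = 328055/(-116635/226676) = 328055*(-226676/116635) = -14872439036/23327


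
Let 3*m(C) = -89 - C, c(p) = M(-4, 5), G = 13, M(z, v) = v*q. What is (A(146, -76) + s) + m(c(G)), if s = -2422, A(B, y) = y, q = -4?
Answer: -2521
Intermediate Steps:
M(z, v) = -4*v (M(z, v) = v*(-4) = -4*v)
c(p) = -20 (c(p) = -4*5 = -20)
m(C) = -89/3 - C/3 (m(C) = (-89 - C)/3 = -89/3 - C/3)
(A(146, -76) + s) + m(c(G)) = (-76 - 2422) + (-89/3 - ⅓*(-20)) = -2498 + (-89/3 + 20/3) = -2498 - 23 = -2521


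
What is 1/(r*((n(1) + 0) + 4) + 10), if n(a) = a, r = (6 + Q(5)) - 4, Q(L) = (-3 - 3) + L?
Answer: 1/15 ≈ 0.066667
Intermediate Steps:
Q(L) = -6 + L
r = 1 (r = (6 + (-6 + 5)) - 4 = (6 - 1) - 4 = 5 - 4 = 1)
1/(r*((n(1) + 0) + 4) + 10) = 1/(1*((1 + 0) + 4) + 10) = 1/(1*(1 + 4) + 10) = 1/(1*5 + 10) = 1/(5 + 10) = 1/15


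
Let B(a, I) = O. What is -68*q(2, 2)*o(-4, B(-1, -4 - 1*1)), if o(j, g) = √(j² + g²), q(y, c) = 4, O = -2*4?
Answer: -1088*√5 ≈ -2432.8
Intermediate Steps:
O = -8
B(a, I) = -8
o(j, g) = √(g² + j²)
-68*q(2, 2)*o(-4, B(-1, -4 - 1*1)) = -272*√((-8)² + (-4)²) = -272*√(64 + 16) = -272*√80 = -272*4*√5 = -1088*√5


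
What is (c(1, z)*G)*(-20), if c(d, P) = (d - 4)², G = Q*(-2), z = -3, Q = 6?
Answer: 2160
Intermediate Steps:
G = -12 (G = 6*(-2) = -12)
c(d, P) = (-4 + d)²
(c(1, z)*G)*(-20) = ((-4 + 1)²*(-12))*(-20) = ((-3)²*(-12))*(-20) = (9*(-12))*(-20) = -108*(-20) = 2160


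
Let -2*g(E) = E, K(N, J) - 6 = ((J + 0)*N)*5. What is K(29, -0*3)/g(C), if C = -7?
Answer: 12/7 ≈ 1.7143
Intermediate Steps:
K(N, J) = 6 + 5*J*N (K(N, J) = 6 + ((J + 0)*N)*5 = 6 + (J*N)*5 = 6 + 5*J*N)
g(E) = -E/2
K(29, -0*3)/g(C) = (6 + 5*(-0*3)*29)/((-½*(-7))) = (6 + 5*(-1*0)*29)/(7/2) = (6 + 5*0*29)*(2/7) = (6 + 0)*(2/7) = 6*(2/7) = 12/7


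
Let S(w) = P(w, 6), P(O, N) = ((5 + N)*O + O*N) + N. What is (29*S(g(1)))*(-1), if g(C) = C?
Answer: -667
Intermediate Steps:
P(O, N) = N + N*O + O*(5 + N) (P(O, N) = (O*(5 + N) + N*O) + N = (N*O + O*(5 + N)) + N = N + N*O + O*(5 + N))
S(w) = 6 + 17*w (S(w) = 6 + 5*w + 2*6*w = 6 + 5*w + 12*w = 6 + 17*w)
(29*S(g(1)))*(-1) = (29*(6 + 17*1))*(-1) = (29*(6 + 17))*(-1) = (29*23)*(-1) = 667*(-1) = -667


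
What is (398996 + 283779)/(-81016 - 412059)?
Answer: -27311/19723 ≈ -1.3847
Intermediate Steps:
(398996 + 283779)/(-81016 - 412059) = 682775/(-493075) = 682775*(-1/493075) = -27311/19723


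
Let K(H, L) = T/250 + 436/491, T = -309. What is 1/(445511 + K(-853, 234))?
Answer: 122750/54686432531 ≈ 2.2446e-6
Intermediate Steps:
K(H, L) = -42719/122750 (K(H, L) = -309/250 + 436/491 = -42719/122750)
1/(445511 + K(-853, 234)) = 1/(445511 - 42719/122750) = 1/(54686432531/122750) = 122750/54686432531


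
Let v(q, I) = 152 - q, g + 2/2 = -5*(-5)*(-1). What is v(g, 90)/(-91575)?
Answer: -178/91575 ≈ -0.0019438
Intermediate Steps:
g = -26 (g = -1 - 5*(-5)*(-1) = -1 + 25*(-1) = -1 - 25 = -26)
v(g, 90)/(-91575) = (152 - 1*(-26))/(-91575) = (152 + 26)*(-1/91575) = 178*(-1/91575) = -178/91575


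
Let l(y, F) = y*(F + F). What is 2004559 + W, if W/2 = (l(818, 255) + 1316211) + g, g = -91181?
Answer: 5288979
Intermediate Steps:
l(y, F) = 2*F*y (l(y, F) = y*(2*F) = 2*F*y)
W = 3284420 (W = 2*((2*255*818 + 1316211) - 91181) = 2*((417180 + 1316211) - 91181) = 2*(1733391 - 91181) = 2*1642210 = 3284420)
2004559 + W = 2004559 + 3284420 = 5288979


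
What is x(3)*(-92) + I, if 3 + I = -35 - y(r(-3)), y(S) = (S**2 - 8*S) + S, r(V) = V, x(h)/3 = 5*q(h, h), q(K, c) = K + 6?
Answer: -12488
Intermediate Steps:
q(K, c) = 6 + K
x(h) = 90 + 15*h (x(h) = 3*(5*(6 + h)) = 3*(30 + 5*h) = 90 + 15*h)
y(S) = S**2 - 7*S
I = -68 (I = -3 + (-35 - (-3)*(-7 - 3)) = -3 + (-35 - (-3)*(-10)) = -3 + (-35 - 1*30) = -3 + (-35 - 30) = -3 - 65 = -68)
x(3)*(-92) + I = (90 + 15*3)*(-92) - 68 = (90 + 45)*(-92) - 68 = 135*(-92) - 68 = -12420 - 68 = -12488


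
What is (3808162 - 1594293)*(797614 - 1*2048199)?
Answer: -2768631363365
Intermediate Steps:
(3808162 - 1594293)*(797614 - 1*2048199) = 2213869*(797614 - 2048199) = 2213869*(-1250585) = -2768631363365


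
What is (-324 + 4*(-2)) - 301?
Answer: -633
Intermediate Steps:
(-324 + 4*(-2)) - 301 = (-324 - 8) - 301 = -332 - 301 = -633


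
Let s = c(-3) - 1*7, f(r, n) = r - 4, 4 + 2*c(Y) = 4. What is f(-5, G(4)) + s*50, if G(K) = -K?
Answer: -359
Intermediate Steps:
c(Y) = 0 (c(Y) = -2 + (1/2)*4 = -2 + 2 = 0)
f(r, n) = -4 + r
s = -7 (s = 0 - 1*7 = 0 - 7 = -7)
f(-5, G(4)) + s*50 = (-4 - 5) - 7*50 = -9 - 350 = -359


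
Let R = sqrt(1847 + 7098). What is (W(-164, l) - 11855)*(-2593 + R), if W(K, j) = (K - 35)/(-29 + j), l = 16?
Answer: 399104188/13 - 153916*sqrt(8945)/13 ≈ 2.9581e+7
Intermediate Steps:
W(K, j) = (-35 + K)/(-29 + j)
R = sqrt(8945) ≈ 94.578
(W(-164, l) - 11855)*(-2593 + R) = ((-35 - 164)/(-29 + 16) - 11855)*(-2593 + sqrt(8945)) = (-199/(-13) - 11855)*(-2593 + sqrt(8945)) = (-1/13*(-199) - 11855)*(-2593 + sqrt(8945)) = (199/13 - 11855)*(-2593 + sqrt(8945)) = -153916*(-2593 + sqrt(8945))/13 = 399104188/13 - 153916*sqrt(8945)/13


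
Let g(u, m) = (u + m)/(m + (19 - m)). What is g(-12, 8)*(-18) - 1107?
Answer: -20961/19 ≈ -1103.2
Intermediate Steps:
g(u, m) = m/19 + u/19 (g(u, m) = (m + u)/19 = (m + u)*(1/19) = m/19 + u/19)
g(-12, 8)*(-18) - 1107 = ((1/19)*8 + (1/19)*(-12))*(-18) - 1107 = (8/19 - 12/19)*(-18) - 1107 = -4/19*(-18) - 1107 = 72/19 - 1107 = -20961/19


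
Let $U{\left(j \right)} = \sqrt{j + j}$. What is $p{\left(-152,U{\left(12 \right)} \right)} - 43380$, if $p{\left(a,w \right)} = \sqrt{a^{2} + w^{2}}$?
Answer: $-43380 + 14 \sqrt{118} \approx -43228.0$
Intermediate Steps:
$U{\left(j \right)} = \sqrt{2} \sqrt{j}$ ($U{\left(j \right)} = \sqrt{2 j} = \sqrt{2} \sqrt{j}$)
$p{\left(-152,U{\left(12 \right)} \right)} - 43380 = \sqrt{\left(-152\right)^{2} + \left(\sqrt{2} \sqrt{12}\right)^{2}} - 43380 = \sqrt{23104 + \left(\sqrt{2} \cdot 2 \sqrt{3}\right)^{2}} - 43380 = \sqrt{23104 + \left(2 \sqrt{6}\right)^{2}} - 43380 = \sqrt{23104 + 24} - 43380 = \sqrt{23128} - 43380 = 14 \sqrt{118} - 43380 = -43380 + 14 \sqrt{118}$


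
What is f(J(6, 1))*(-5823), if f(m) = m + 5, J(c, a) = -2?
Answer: -17469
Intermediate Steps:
f(m) = 5 + m
f(J(6, 1))*(-5823) = (5 - 2)*(-5823) = 3*(-5823) = -17469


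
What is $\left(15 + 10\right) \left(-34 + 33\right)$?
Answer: $-25$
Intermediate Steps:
$\left(15 + 10\right) \left(-34 + 33\right) = 25 \left(-1\right) = -25$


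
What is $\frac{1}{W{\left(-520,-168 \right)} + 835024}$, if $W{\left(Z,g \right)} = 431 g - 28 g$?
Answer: $\frac{1}{767320} \approx 1.3032 \cdot 10^{-6}$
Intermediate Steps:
$W{\left(Z,g \right)} = 403 g$
$\frac{1}{W{\left(-520,-168 \right)} + 835024} = \frac{1}{403 \left(-168\right) + 835024} = \frac{1}{-67704 + 835024} = \frac{1}{767320}$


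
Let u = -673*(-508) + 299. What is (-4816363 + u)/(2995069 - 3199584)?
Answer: 894836/40903 ≈ 21.877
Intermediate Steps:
u = 342183 (u = 341884 + 299 = 342183)
(-4816363 + u)/(2995069 - 3199584) = (-4816363 + 342183)/(2995069 - 3199584) = -4474180/(-204515) = -4474180*(-1/204515) = 894836/40903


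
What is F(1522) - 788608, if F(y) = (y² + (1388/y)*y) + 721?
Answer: 1529985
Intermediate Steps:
F(y) = 2109 + y² (F(y) = (y² + 1388) + 721 = (1388 + y²) + 721 = 2109 + y²)
F(1522) - 788608 = (2109 + 1522²) - 788608 = (2109 + 2316484) - 788608 = 2318593 - 788608 = 1529985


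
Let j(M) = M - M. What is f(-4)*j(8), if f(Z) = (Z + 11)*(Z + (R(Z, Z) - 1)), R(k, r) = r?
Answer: 0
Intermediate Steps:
j(M) = 0
f(Z) = (-1 + 2*Z)*(11 + Z) (f(Z) = (Z + 11)*(Z + (Z - 1)) = (11 + Z)*(Z + (-1 + Z)) = (11 + Z)*(-1 + 2*Z) = (-1 + 2*Z)*(11 + Z))
f(-4)*j(8) = (-11 + 2*(-4)² + 21*(-4))*0 = (-11 + 2*16 - 84)*0 = (-11 + 32 - 84)*0 = -63*0 = 0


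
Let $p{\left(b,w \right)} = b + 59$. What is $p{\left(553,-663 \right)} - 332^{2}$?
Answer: $-109612$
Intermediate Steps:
$p{\left(b,w \right)} = 59 + b$
$p{\left(553,-663 \right)} - 332^{2} = \left(59 + 553\right) - 332^{2} = 612 - 110224 = -109612$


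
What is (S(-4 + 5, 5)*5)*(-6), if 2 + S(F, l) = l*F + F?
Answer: -120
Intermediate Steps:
S(F, l) = -2 + F + F*l (S(F, l) = -2 + (l*F + F) = -2 + (F*l + F) = -2 + (F + F*l) = -2 + F + F*l)
(S(-4 + 5, 5)*5)*(-6) = ((-2 + (-4 + 5) + (-4 + 5)*5)*5)*(-6) = ((-2 + 1 + 1*5)*5)*(-6) = ((-2 + 1 + 5)*5)*(-6) = (4*5)*(-6) = 20*(-6) = -120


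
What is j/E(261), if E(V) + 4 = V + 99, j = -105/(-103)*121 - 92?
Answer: 3229/36668 ≈ 0.088060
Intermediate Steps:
j = 3229/103 (j = -105*(-1/103)*121 - 92 = (105/103)*121 - 92 = 12705/103 - 92 = 3229/103 ≈ 31.350)
E(V) = 95 + V (E(V) = -4 + (V + 99) = -4 + (99 + V) = 95 + V)
j/E(261) = 3229/(103*(95 + 261)) = (3229/103)/356 = (3229/103)*(1/356) = 3229/36668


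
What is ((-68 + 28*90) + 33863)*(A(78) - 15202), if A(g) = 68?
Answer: -549591210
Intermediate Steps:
((-68 + 28*90) + 33863)*(A(78) - 15202) = ((-68 + 28*90) + 33863)*(68 - 15202) = ((-68 + 2520) + 33863)*(-15134) = (2452 + 33863)*(-15134) = 36315*(-15134) = -549591210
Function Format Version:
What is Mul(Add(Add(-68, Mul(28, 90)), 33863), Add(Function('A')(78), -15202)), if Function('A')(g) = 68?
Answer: -549591210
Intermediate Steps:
Mul(Add(Add(-68, Mul(28, 90)), 33863), Add(Function('A')(78), -15202)) = Mul(Add(Add(-68, Mul(28, 90)), 33863), Add(68, -15202)) = Mul(Add(Add(-68, 2520), 33863), -15134) = Mul(Add(2452, 33863), -15134) = Mul(36315, -15134) = -549591210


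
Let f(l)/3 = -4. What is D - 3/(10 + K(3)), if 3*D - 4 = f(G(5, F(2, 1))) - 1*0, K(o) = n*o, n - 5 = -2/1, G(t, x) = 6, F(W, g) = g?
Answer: -161/57 ≈ -2.8246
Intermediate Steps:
f(l) = -12 (f(l) = 3*(-4) = -12)
n = 3 (n = 5 - 2/1 = 5 - 2*1 = 5 - 2 = 3)
K(o) = 3*o
D = -8/3 (D = 4/3 + (-12 - 1*0)/3 = 4/3 + (-12 + 0)/3 = 4/3 + (⅓)*(-12) = 4/3 - 4 = -8/3 ≈ -2.6667)
D - 3/(10 + K(3)) = -8/3 - 3/(10 + 3*3) = -8/3 - 3/(10 + 9) = -8/3 - 3/19 = -161/57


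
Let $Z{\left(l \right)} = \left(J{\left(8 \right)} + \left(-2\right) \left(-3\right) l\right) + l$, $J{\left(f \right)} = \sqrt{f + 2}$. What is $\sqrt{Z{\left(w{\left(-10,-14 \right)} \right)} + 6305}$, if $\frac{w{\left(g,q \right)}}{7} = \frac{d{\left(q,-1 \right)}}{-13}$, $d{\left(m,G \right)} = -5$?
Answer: $\frac{\sqrt{1068730 + 169 \sqrt{10}}}{13} \approx 79.542$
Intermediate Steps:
$J{\left(f \right)} = \sqrt{2 + f}$
$w{\left(g,q \right)} = \frac{35}{13}$ ($w{\left(g,q \right)} = 7 \left(- \frac{5}{-13}\right) = 7 \left(\left(-5\right) \left(- \frac{1}{13}\right)\right) = 7 \cdot \frac{5}{13} = \frac{35}{13}$)
$Z{\left(l \right)} = \sqrt{10} + 7 l$ ($Z{\left(l \right)} = \left(\sqrt{2 + 8} + \left(-2\right) \left(-3\right) l\right) + l = \left(\sqrt{10} + 6 l\right) + l = \sqrt{10} + 7 l$)
$\sqrt{Z{\left(w{\left(-10,-14 \right)} \right)} + 6305} = \sqrt{\left(\sqrt{10} + 7 \cdot \frac{35}{13}\right) + 6305} = \sqrt{\left(\sqrt{10} + \frac{245}{13}\right) + 6305} = \sqrt{\left(\frac{245}{13} + \sqrt{10}\right) + 6305} = \sqrt{\frac{82210}{13} + \sqrt{10}}$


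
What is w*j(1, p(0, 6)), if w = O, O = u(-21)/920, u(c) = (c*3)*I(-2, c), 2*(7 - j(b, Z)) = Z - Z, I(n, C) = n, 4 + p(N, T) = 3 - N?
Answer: 441/460 ≈ 0.95870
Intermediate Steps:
p(N, T) = -1 - N (p(N, T) = -4 + (3 - N) = -1 - N)
j(b, Z) = 7 (j(b, Z) = 7 - (Z - Z)/2 = 7 - ½*0 = 7 + 0 = 7)
u(c) = -6*c (u(c) = (c*3)*(-2) = (3*c)*(-2) = -6*c)
O = 63/460 (O = -6*(-21)/920 = 126*(1/920) = 63/460 ≈ 0.13696)
w = 63/460 ≈ 0.13696
w*j(1, p(0, 6)) = (63/460)*7 = 441/460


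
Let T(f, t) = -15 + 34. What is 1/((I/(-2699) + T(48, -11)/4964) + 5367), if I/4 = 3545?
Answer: 13397836/71835847573 ≈ 0.00018651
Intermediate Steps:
I = 14180 (I = 4*3545 = 14180)
T(f, t) = 19
1/((I/(-2699) + T(48, -11)/4964) + 5367) = 1/((14180/(-2699) + 19/4964) + 5367) = 1/((14180*(-1/2699) + 19*(1/4964)) + 5367) = 1/((-14180/2699 + 19/4964) + 5367) = 1/(-70338239/13397836 + 5367) = 1/(71835847573/13397836) = 13397836/71835847573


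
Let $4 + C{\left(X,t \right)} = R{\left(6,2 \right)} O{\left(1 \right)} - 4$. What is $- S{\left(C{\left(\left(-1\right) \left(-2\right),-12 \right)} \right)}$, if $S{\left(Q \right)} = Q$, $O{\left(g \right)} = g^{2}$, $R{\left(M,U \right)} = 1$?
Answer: $7$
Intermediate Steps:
$C{\left(X,t \right)} = -7$ ($C{\left(X,t \right)} = -4 - \left(4 - 1^{2}\right) = -4 + \left(1 \cdot 1 - 4\right) = -4 + \left(1 - 4\right) = -4 - 3 = -7$)
$- S{\left(C{\left(\left(-1\right) \left(-2\right),-12 \right)} \right)} = \left(-1\right) \left(-7\right) = 7$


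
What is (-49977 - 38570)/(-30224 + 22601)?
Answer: 88547/7623 ≈ 11.616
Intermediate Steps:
(-49977 - 38570)/(-30224 + 22601) = -88547/(-7623) = -88547*(-1/7623) = 88547/7623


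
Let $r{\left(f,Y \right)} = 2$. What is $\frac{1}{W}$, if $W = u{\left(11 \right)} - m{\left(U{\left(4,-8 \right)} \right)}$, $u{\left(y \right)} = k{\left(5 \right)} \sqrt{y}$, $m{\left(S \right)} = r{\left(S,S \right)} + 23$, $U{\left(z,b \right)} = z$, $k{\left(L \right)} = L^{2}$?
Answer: $\frac{1}{250} + \frac{\sqrt{11}}{250} \approx 0.017267$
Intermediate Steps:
$m{\left(S \right)} = 25$ ($m{\left(S \right)} = 2 + 23 = 25$)
$u{\left(y \right)} = 25 \sqrt{y}$ ($u{\left(y \right)} = 5^{2} \sqrt{y} = 25 \sqrt{y}$)
$W = -25 + 25 \sqrt{11}$ ($W = 25 \sqrt{11} - 25 = -25 + 25 \sqrt{11} \approx 57.916$)
$\frac{1}{W} = \frac{1}{-25 + 25 \sqrt{11}}$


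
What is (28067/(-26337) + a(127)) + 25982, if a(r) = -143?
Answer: 680493676/26337 ≈ 25838.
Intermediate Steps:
(28067/(-26337) + a(127)) + 25982 = (28067/(-26337) - 143) + 25982 = (28067*(-1/26337) - 143) + 25982 = (-28067/26337 - 143) + 25982 = -3794258/26337 + 25982 = 680493676/26337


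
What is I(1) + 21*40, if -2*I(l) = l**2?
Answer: 1679/2 ≈ 839.50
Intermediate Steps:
I(l) = -l**2/2
I(1) + 21*40 = -1/2*1**2 + 21*40 = -1/2*1 + 840 = -1/2 + 840 = 1679/2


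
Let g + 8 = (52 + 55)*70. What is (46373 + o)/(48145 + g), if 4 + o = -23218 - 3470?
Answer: 19681/55627 ≈ 0.35380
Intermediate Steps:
o = -26692 (o = -4 + (-23218 - 3470) = -4 - 26688 = -26692)
g = 7482 (g = -8 + (52 + 55)*70 = -8 + 107*70 = -8 + 7490 = 7482)
(46373 + o)/(48145 + g) = (46373 - 26692)/(48145 + 7482) = 19681/55627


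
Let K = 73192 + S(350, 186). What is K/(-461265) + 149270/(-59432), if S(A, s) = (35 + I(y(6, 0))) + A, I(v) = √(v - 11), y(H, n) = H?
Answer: -9887369/3701580 - I*√5/461265 ≈ -2.6711 - 4.8477e-6*I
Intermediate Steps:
I(v) = √(-11 + v)
S(A, s) = 35 + A + I*√5 (S(A, s) = (35 + √(-11 + 6)) + A = (35 + √(-5)) + A = (35 + I*√5) + A = 35 + A + I*√5)
K = 73577 + I*√5 (K = 73192 + (35 + 350 + I*√5) = 73192 + (385 + I*√5) = 73577 + I*√5 ≈ 73577.0 + 2.2361*I)
K/(-461265) + 149270/(-59432) = (73577 + I*√5)/(-461265) + 149270/(-59432) = (73577 + I*√5)*(-1/461265) + 149270*(-1/59432) = (-457/2865 - I*√5/461265) - 3245/1292 = -9887369/3701580 - I*√5/461265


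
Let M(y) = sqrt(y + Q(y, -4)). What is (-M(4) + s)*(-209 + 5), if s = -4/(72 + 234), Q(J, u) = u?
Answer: 8/3 ≈ 2.6667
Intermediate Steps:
M(y) = sqrt(-4 + y) (M(y) = sqrt(y - 4) = sqrt(-4 + y))
s = -2/153 (s = -4/306 = -4*1/306 = -2/153 ≈ -0.013072)
(-M(4) + s)*(-209 + 5) = (-sqrt(-4 + 4) - 2/153)*(-209 + 5) = (-sqrt(0) - 2/153)*(-204) = (-1*0 - 2/153)*(-204) = (0 - 2/153)*(-204) = -2/153*(-204) = 8/3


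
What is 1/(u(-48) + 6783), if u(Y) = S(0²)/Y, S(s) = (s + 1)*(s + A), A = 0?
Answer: 1/6783 ≈ 0.00014743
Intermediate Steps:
S(s) = s*(1 + s) (S(s) = (s + 1)*(s + 0) = (1 + s)*s = s*(1 + s))
u(Y) = 0 (u(Y) = (0²*(1 + 0²))/Y = (0*(1 + 0))/Y = (0*1)/Y = 0/Y = 0)
1/(u(-48) + 6783) = 1/(0 + 6783) = 1/6783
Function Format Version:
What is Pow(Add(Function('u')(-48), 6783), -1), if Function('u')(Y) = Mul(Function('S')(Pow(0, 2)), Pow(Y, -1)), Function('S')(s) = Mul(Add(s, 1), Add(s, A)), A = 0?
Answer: Rational(1, 6783) ≈ 0.00014743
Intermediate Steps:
Function('S')(s) = Mul(s, Add(1, s)) (Function('S')(s) = Mul(Add(s, 1), Add(s, 0)) = Mul(Add(1, s), s) = Mul(s, Add(1, s)))
Function('u')(Y) = 0 (Function('u')(Y) = Mul(Mul(Pow(0, 2), Add(1, Pow(0, 2))), Pow(Y, -1)) = Mul(Mul(0, Add(1, 0)), Pow(Y, -1)) = Mul(Mul(0, 1), Pow(Y, -1)) = Mul(0, Pow(Y, -1)) = 0)
Pow(Add(Function('u')(-48), 6783), -1) = Pow(Add(0, 6783), -1) = Pow(6783, -1) = Rational(1, 6783)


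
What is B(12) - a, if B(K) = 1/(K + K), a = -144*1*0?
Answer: 1/24 ≈ 0.041667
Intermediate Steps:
a = 0 (a = -144*0 = 0)
B(K) = 1/(2*K)
B(12) - a = (1/2)/12 - 1*0 = (1/2)*(1/12) + 0 = 1/24 + 0 = 1/24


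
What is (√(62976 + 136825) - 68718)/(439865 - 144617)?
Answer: -11453/49208 + √199801/295248 ≈ -0.23123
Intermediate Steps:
(√(62976 + 136825) - 68718)/(439865 - 144617) = (√199801 - 68718)/295248 = (-68718 + √199801)*(1/295248) = -11453/49208 + √199801/295248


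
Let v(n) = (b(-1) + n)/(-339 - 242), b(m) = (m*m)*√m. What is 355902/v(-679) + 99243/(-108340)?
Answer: 7605606716823057/24974645140 + 103389531*I/230521 ≈ 3.0453e+5 + 448.5*I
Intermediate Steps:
b(m) = m^(5/2) (b(m) = m²*√m = m^(5/2))
v(n) = -I/581 - n/581 (v(n) = ((-1)^(5/2) + n)/(-339 - 242) = (I + n)/(-581) = (I + n)*(-1/581) = -I/581 - n/581)
355902/v(-679) + 99243/(-108340) = 355902/(-I/581 - 1/581*(-679)) + 99243/(-108340) = 355902/(-I/581 + 97/83) + 99243*(-1/108340) = 355902/(97/83 - I/581) - 99243/108340 = 355902*(337561*(97/83 + I/581)/461042) - 99243/108340 = 60069317511*(97/83 + I/581)/230521 - 99243/108340 = -99243/108340 + 60069317511*(97/83 + I/581)/230521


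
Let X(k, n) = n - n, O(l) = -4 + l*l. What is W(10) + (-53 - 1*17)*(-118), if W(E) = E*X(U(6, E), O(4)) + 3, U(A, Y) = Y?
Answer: 8263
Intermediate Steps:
O(l) = -4 + l²
X(k, n) = 0
W(E) = 3 (W(E) = E*0 + 3 = 0 + 3 = 3)
W(10) + (-53 - 1*17)*(-118) = 3 + (-53 - 1*17)*(-118) = 3 + (-53 - 17)*(-118) = 3 - 70*(-118) = 3 + 8260 = 8263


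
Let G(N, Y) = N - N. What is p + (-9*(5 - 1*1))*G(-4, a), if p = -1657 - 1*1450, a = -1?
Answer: -3107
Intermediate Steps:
G(N, Y) = 0
p = -3107 (p = -1657 - 1450 = -3107)
p + (-9*(5 - 1*1))*G(-4, a) = -3107 - 9*(5 - 1*1)*0 = -3107 - 9*(5 - 1)*0 = -3107 - 9*4*0 = -3107 - 36*0 = -3107 + 0 = -3107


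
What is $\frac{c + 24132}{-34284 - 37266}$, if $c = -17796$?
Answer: $- \frac{352}{3975} \approx -0.088553$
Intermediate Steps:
$\frac{c + 24132}{-34284 - 37266} = \frac{-17796 + 24132}{-34284 - 37266} = \frac{6336}{-71550} = 6336 \left(- \frac{1}{71550}\right) = - \frac{352}{3975}$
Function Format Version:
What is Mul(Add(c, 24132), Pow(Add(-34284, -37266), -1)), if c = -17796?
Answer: Rational(-352, 3975) ≈ -0.088553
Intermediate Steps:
Mul(Add(c, 24132), Pow(Add(-34284, -37266), -1)) = Mul(Add(-17796, 24132), Pow(Add(-34284, -37266), -1)) = Mul(6336, Pow(-71550, -1)) = Mul(6336, Rational(-1, 71550)) = Rational(-352, 3975)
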